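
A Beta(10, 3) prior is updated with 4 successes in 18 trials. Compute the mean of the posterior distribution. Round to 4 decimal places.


After update: Beta(14, 17)
Mean = 14 / (14 + 17) = 14 / 31
= 0.4516

0.4516


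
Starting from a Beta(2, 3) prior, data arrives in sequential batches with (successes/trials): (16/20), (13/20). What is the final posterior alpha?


In sequential Bayesian updating, we sum all successes.
Total successes = 29
Final alpha = 2 + 29 = 31

31


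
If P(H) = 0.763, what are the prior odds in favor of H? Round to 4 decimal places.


Prior odds = P(H) / (1 - P(H))
= 0.763 / 0.237
= 3.2194

3.2194


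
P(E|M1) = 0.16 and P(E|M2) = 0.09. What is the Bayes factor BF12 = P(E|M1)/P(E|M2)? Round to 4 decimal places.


Bayes factor BF12 = P(E|M1) / P(E|M2)
= 0.16 / 0.09
= 1.7778

1.7778


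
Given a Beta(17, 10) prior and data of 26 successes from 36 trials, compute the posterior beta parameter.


Number of failures = 36 - 26 = 10
Posterior beta = 10 + 10 = 20

20


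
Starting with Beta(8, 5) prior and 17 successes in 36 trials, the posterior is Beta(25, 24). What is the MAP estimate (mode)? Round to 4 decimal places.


The mode of Beta(a, b) when a > 1 and b > 1 is (a-1)/(a+b-2)
= (25 - 1) / (25 + 24 - 2)
= 24 / 47
= 0.5106

0.5106


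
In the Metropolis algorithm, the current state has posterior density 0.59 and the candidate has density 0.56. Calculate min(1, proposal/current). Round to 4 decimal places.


Ratio = 0.56/0.59 = 0.9492
Acceptance probability = min(1, 0.9492)
= 0.9492

0.9492


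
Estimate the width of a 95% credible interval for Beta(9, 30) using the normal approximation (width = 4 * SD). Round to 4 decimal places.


For Beta(a,b): Var = ab/((a+b)^2(a+b+1))
Var = 0.0044, SD = 0.0666
Approximate 95% CI width = 4 * 0.0666 = 0.2665

0.2665


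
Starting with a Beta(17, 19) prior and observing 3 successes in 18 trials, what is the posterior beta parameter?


Posterior beta = prior beta + failures
Failures = 18 - 3 = 15
beta_post = 19 + 15 = 34

34


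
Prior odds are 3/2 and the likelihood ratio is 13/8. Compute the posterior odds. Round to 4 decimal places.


Posterior odds = prior odds * likelihood ratio
= (3/2) * (13/8)
= 39 / 16
= 2.4375

2.4375


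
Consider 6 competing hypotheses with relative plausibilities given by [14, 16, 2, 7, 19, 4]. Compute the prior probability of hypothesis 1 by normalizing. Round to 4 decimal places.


Sum of weights = 14 + 16 + 2 + 7 + 19 + 4 = 62
Normalized prior for H1 = 14 / 62
= 0.2258

0.2258


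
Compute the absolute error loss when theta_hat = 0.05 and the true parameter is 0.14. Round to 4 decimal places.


L = |theta_hat - theta_true|
= |0.05 - 0.14| = 0.09

0.09


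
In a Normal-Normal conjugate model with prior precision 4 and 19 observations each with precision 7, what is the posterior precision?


Posterior precision = prior precision + n * observation precision
= 4 + 19 * 7
= 4 + 133 = 137

137


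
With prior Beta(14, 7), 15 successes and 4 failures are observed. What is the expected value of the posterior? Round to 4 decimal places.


Posterior = Beta(29, 11)
E[theta] = alpha/(alpha+beta)
= 29/40 = 0.725

0.725


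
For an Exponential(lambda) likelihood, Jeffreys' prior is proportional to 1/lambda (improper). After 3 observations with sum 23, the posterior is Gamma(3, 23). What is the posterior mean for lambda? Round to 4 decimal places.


Posterior = Gamma(n, sum_x) = Gamma(3, 23)
Posterior mean = shape/rate = 3/23
= 0.1304

0.1304


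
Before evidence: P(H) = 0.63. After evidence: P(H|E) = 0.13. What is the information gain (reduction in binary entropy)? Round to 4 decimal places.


Prior entropy = 0.9507
Posterior entropy = 0.5574
Information gain = 0.9507 - 0.5574 = 0.3932

0.3932


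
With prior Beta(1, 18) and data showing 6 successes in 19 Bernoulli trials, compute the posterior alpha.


Conjugate update: alpha_posterior = alpha_prior + k
= 1 + 6 = 7

7


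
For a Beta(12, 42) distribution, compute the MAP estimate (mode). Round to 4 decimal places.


MAP = mode = (a-1)/(a+b-2)
= (12-1)/(12+42-2)
= 11/52 = 0.2115

0.2115


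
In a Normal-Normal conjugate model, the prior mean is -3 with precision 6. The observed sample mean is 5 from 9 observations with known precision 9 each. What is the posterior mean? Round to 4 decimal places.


Posterior precision = tau0 + n*tau = 6 + 9*9 = 87
Posterior mean = (tau0*mu0 + n*tau*xbar) / posterior_precision
= (6*-3 + 9*9*5) / 87
= 387 / 87 = 4.4483

4.4483


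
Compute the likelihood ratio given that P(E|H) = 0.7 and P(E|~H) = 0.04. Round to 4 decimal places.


LR = P(E|H) / P(E|~H)
= 0.7 / 0.04 = 17.5

17.5


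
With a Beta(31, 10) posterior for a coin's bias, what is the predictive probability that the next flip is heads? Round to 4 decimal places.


The predictive probability equals the posterior mean.
P(next = heads) = alpha / (alpha + beta)
= 31 / 41 = 0.7561

0.7561


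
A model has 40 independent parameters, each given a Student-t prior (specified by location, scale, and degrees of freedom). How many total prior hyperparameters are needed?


Each Student-t prior needs 3 hyperparameters (location, scale, and degrees of freedom).
Total = 3 * 40 = 120

120


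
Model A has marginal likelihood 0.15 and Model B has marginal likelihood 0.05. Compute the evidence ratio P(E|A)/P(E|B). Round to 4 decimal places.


Evidence ratio = P(E|A) / P(E|B)
= 0.15 / 0.05
= 3.0

3.0


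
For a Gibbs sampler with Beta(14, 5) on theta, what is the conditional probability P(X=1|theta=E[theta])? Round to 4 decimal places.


E[theta] = 14/(14+5) = 0.7368
P(X=1|theta) = theta = 0.7368

0.7368


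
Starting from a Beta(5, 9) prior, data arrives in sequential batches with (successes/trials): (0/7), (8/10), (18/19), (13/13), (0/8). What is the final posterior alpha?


In sequential Bayesian updating, we sum all successes.
Total successes = 39
Final alpha = 5 + 39 = 44

44


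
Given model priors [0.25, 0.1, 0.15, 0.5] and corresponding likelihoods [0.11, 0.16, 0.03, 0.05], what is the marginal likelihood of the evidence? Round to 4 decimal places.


P(E) = sum_i P(M_i) P(E|M_i)
= 0.0275 + 0.016 + 0.0045 + 0.025
= 0.073

0.073


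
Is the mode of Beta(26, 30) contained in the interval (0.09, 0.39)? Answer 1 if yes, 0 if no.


Mode = (a-1)/(a+b-2) = 25/54 = 0.463
Interval: (0.09, 0.39)
Contains mode? 0

0


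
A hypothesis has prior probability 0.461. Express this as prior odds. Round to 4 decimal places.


Odds = P(H) / P(not H) = 0.461 / 0.539
= 0.8553

0.8553


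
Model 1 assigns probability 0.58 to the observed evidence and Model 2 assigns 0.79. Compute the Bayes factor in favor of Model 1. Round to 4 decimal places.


BF = P(data|M1) / P(data|M2)
= 0.58 / 0.79 = 0.7342

0.7342


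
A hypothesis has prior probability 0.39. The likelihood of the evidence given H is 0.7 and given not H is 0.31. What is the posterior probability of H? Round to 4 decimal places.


Using Bayes' theorem:
P(E) = 0.39 * 0.7 + 0.61 * 0.31
P(E) = 0.4621
P(H|E) = (0.39 * 0.7) / 0.4621 = 0.5908

0.5908


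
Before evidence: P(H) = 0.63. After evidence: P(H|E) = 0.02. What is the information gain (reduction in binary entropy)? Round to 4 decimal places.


Prior entropy = 0.9507
Posterior entropy = 0.1414
Information gain = 0.9507 - 0.1414 = 0.8092

0.8092


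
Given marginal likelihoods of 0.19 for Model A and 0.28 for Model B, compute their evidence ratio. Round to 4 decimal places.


Ratio = ML(A) / ML(B) = 0.19/0.28
= 0.6786

0.6786


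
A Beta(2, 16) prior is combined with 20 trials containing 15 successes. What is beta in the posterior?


In conjugate updating:
beta_posterior = beta_prior + (n - k)
= 16 + (20 - 15)
= 16 + 5 = 21

21


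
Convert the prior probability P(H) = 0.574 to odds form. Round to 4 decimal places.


P(not H) = 1 - 0.574 = 0.426
Odds = 0.574 / 0.426 = 1.3474

1.3474


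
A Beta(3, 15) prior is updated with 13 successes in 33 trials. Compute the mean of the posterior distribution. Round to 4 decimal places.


After update: Beta(16, 35)
Mean = 16 / (16 + 35) = 16 / 51
= 0.3137

0.3137


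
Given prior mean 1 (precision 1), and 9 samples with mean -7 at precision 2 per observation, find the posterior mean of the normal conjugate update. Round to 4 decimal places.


The posterior mean is a precision-weighted average of prior and data.
Post. prec. = 1 + 18 = 19
Post. mean = (1 + -126)/19 = -125/19 = -6.5789

-6.5789


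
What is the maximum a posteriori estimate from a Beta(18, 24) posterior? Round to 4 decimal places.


The MAP estimate equals the mode of the distribution.
Mode of Beta(a,b) = (a-1)/(a+b-2)
= 17/40
= 0.425

0.425


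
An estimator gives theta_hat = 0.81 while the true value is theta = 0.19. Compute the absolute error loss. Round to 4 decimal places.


The absolute error loss is |theta_hat - theta|
= |0.81 - 0.19|
= 0.62

0.62


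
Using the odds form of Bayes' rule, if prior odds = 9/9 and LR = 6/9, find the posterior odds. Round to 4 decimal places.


Bayes' rule in odds form: posterior odds = prior odds * LR
= (9 * 6) / (9 * 9)
= 54/81 = 0.6667

0.6667


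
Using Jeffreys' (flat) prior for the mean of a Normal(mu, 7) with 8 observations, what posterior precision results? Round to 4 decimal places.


Flat prior means prior precision is 0.
Posterior precision = n / sigma^2 = 8/7 = 1.1429

1.1429


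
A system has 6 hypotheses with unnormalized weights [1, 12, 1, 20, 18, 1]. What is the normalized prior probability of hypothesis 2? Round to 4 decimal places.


The normalized prior is the weight divided by the total.
Total weight = 53
P(H2) = 12 / 53 = 0.2264

0.2264


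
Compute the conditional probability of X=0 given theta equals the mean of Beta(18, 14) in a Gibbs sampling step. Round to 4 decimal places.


Mean of Beta(18, 14) = 0.5625
P(X=0 | theta=0.5625) = 0.4375

0.4375


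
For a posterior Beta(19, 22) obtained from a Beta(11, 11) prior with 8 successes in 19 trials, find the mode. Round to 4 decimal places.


Mode = (alpha - 1) / (alpha + beta - 2)
= 18 / 39
= 0.4615

0.4615


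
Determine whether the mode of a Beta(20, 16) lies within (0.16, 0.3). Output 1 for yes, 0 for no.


First find the mode: (a-1)/(a+b-2) = 0.5588
Is 0.5588 in (0.16, 0.3)? 0

0


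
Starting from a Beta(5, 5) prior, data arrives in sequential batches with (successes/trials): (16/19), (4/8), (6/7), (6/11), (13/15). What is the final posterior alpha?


In sequential Bayesian updating, we sum all successes.
Total successes = 45
Final alpha = 5 + 45 = 50

50


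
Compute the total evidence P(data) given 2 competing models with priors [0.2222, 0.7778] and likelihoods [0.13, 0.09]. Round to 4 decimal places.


Marginal likelihood = sum P(model_i) * P(data|model_i)
Model 1: 0.2222 * 0.13 = 0.0289
Model 2: 0.7778 * 0.09 = 0.07
Total = 0.0989

0.0989


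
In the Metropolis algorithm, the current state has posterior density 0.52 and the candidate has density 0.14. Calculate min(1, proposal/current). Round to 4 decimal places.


Ratio = 0.14/0.52 = 0.2692
Acceptance probability = min(1, 0.2692)
= 0.2692

0.2692


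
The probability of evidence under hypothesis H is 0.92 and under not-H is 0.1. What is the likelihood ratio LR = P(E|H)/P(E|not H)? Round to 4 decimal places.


LR = 0.92 / 0.1
= 9.2

9.2


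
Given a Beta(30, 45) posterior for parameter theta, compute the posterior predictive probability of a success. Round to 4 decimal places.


For a Beta-Bernoulli model, the predictive probability is the mean:
P(success) = 30/(30+45) = 30/75 = 0.4

0.4


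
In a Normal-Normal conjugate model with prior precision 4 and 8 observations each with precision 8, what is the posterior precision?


Posterior precision = prior precision + n * observation precision
= 4 + 8 * 8
= 4 + 64 = 68

68


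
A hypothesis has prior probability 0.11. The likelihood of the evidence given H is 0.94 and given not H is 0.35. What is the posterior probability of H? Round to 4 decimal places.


Using Bayes' theorem:
P(E) = 0.11 * 0.94 + 0.89 * 0.35
P(E) = 0.4149
P(H|E) = (0.11 * 0.94) / 0.4149 = 0.2492

0.2492


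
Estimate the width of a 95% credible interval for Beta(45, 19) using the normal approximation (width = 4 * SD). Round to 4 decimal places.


For Beta(a,b): Var = ab/((a+b)^2(a+b+1))
Var = 0.0032, SD = 0.0567
Approximate 95% CI width = 4 * 0.0567 = 0.2267

0.2267


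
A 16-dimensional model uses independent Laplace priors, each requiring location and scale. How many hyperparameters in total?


Per parameter: 2 (location and scale).
Total = 16 * 2 = 32

32


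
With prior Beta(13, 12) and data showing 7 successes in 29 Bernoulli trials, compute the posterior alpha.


Conjugate update: alpha_posterior = alpha_prior + k
= 13 + 7 = 20

20


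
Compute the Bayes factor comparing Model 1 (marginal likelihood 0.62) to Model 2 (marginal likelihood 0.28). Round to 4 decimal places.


BF12 = marginal likelihood of M1 / marginal likelihood of M2
= 0.62/0.28
= 2.2143

2.2143


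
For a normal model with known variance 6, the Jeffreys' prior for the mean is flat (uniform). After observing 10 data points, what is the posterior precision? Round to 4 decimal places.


Jeffreys' prior for normal mean (known variance) is flat.
Prior precision = 0.
Posterior precision = prior_prec + n/sigma^2 = 0 + 10/6
= 1.6667

1.6667


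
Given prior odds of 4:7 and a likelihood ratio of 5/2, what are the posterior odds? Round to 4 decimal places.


Posterior odds = prior odds * LR
Prior odds = 4/7 = 0.5714
LR = 5/2 = 2.5
Posterior odds = 0.5714 * 2.5 = 1.4286

1.4286


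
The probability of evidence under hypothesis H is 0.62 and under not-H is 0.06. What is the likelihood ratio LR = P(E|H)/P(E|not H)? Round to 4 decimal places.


LR = 0.62 / 0.06
= 10.3333

10.3333


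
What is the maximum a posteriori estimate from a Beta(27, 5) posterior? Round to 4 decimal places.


The MAP estimate equals the mode of the distribution.
Mode of Beta(a,b) = (a-1)/(a+b-2)
= 26/30
= 0.8667

0.8667


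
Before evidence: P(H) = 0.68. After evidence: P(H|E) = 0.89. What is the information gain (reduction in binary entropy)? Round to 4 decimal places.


Prior entropy = 0.9044
Posterior entropy = 0.4999
Information gain = 0.9044 - 0.4999 = 0.4045

0.4045


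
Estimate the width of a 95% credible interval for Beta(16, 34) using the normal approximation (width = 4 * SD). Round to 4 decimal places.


For Beta(a,b): Var = ab/((a+b)^2(a+b+1))
Var = 0.0043, SD = 0.0653
Approximate 95% CI width = 4 * 0.0653 = 0.2613

0.2613


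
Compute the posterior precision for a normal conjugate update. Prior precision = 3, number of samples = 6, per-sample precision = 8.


tau_post = tau_0 + n * tau
= 3 + 6 * 8 = 51

51


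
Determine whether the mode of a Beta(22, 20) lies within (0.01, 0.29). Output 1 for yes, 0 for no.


First find the mode: (a-1)/(a+b-2) = 0.525
Is 0.525 in (0.01, 0.29)? 0

0


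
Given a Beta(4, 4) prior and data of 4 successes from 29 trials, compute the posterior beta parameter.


Number of failures = 29 - 4 = 25
Posterior beta = 4 + 25 = 29

29


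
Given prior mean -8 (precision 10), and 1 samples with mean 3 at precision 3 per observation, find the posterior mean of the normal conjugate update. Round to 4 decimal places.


The posterior mean is a precision-weighted average of prior and data.
Post. prec. = 10 + 3 = 13
Post. mean = (-80 + 9)/13 = -71/13 = -5.4615

-5.4615


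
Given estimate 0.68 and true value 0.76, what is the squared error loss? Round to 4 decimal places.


Squared error = (estimate - true)^2
Difference = -0.08
Loss = -0.08^2 = 0.0064

0.0064


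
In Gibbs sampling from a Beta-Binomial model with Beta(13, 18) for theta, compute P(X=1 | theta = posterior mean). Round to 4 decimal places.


Posterior mean = alpha/(alpha+beta) = 13/31 = 0.4194
P(X=1|theta=mean) = theta = 0.4194

0.4194


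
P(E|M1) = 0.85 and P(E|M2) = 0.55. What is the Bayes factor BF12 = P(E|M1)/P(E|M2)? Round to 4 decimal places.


Bayes factor BF12 = P(E|M1) / P(E|M2)
= 0.85 / 0.55
= 1.5455

1.5455


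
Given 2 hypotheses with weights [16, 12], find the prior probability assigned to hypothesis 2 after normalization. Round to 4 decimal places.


To normalize, divide each weight by the sum of all weights.
Sum = 28
Prior(H2) = 12/28 = 0.4286

0.4286


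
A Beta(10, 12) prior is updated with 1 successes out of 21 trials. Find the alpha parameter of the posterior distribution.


In the Beta-Binomial conjugate update:
alpha_post = alpha_prior + successes
= 10 + 1
= 11

11


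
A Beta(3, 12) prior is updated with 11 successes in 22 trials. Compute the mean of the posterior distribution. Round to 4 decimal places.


After update: Beta(14, 23)
Mean = 14 / (14 + 23) = 14 / 37
= 0.3784

0.3784


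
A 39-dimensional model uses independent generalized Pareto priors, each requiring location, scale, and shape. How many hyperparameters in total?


Per parameter: 3 (location, scale, and shape).
Total = 39 * 3 = 117

117


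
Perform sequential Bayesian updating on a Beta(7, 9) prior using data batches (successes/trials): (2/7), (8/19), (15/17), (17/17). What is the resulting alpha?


Accumulate successes: 42
Posterior alpha = prior alpha + sum of successes
= 7 + 42 = 49

49


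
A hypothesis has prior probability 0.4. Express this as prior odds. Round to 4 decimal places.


Odds = P(H) / P(not H) = 0.4 / 0.6
= 0.6667

0.6667


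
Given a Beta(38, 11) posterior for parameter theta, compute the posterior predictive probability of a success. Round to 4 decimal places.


For a Beta-Bernoulli model, the predictive probability is the mean:
P(success) = 38/(38+11) = 38/49 = 0.7755

0.7755


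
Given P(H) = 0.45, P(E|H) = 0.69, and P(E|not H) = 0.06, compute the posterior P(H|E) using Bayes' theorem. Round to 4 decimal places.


By Bayes' theorem: P(H|E) = P(E|H)*P(H) / P(E)
P(E) = P(E|H)*P(H) + P(E|not H)*P(not H)
P(E) = 0.69*0.45 + 0.06*0.55 = 0.3435
P(H|E) = 0.69*0.45 / 0.3435 = 0.9039

0.9039


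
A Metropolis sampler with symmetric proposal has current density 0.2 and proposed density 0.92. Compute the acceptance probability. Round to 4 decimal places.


For symmetric proposals, acceptance = min(1, pi(x*)/pi(x))
= min(1, 0.92/0.2)
= min(1, 4.6) = 1.0

1.0


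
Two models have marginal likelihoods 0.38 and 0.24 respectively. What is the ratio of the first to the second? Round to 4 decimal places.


Evidence ratio = 0.38 / 0.24
= 1.5833

1.5833


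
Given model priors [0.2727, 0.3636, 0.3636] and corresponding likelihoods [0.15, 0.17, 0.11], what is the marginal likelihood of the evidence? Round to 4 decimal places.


P(E) = sum_i P(M_i) P(E|M_i)
= 0.0409 + 0.0618 + 0.04
= 0.1427

0.1427


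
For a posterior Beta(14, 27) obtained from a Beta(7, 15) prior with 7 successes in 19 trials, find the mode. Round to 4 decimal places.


Mode = (alpha - 1) / (alpha + beta - 2)
= 13 / 39
= 0.3333

0.3333


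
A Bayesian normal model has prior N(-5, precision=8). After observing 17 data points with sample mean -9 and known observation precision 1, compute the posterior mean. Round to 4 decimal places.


Posterior mean = (prior_precision * prior_mean + n * data_precision * data_mean) / (prior_precision + n * data_precision)
Numerator = 8*-5 + 17*1*-9 = -193
Denominator = 8 + 17*1 = 25
Posterior mean = -7.72

-7.72


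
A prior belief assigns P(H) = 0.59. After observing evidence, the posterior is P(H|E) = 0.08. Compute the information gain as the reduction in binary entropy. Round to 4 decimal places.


H(prior) = -0.59*log2(0.59) - 0.41*log2(0.41)
= 0.9765
H(post) = -0.08*log2(0.08) - 0.92*log2(0.92)
= 0.4022
IG = 0.9765 - 0.4022 = 0.5743

0.5743


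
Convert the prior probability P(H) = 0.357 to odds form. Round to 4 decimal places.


P(not H) = 1 - 0.357 = 0.643
Odds = 0.357 / 0.643 = 0.5552

0.5552


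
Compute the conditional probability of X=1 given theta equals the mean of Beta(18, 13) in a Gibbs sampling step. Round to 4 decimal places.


Mean of Beta(18, 13) = 0.5806
P(X=1 | theta=0.5806) = 0.5806

0.5806


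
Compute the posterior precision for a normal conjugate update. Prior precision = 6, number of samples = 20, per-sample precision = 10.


tau_post = tau_0 + n * tau
= 6 + 20 * 10 = 206

206


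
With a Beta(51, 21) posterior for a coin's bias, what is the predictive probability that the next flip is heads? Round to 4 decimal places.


The predictive probability equals the posterior mean.
P(next = heads) = alpha / (alpha + beta)
= 51 / 72 = 0.7083

0.7083


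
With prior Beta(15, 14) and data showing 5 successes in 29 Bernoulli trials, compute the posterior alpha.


Conjugate update: alpha_posterior = alpha_prior + k
= 15 + 5 = 20

20


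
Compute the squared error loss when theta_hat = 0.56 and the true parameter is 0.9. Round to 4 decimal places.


L = (theta_hat - theta_true)^2
= (0.56 - 0.9)^2
= -0.34^2 = 0.1156

0.1156


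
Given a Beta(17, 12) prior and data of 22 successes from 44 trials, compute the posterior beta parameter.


Number of failures = 44 - 22 = 22
Posterior beta = 12 + 22 = 34

34


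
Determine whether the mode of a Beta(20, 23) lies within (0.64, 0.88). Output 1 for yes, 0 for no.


First find the mode: (a-1)/(a+b-2) = 0.4634
Is 0.4634 in (0.64, 0.88)? 0

0


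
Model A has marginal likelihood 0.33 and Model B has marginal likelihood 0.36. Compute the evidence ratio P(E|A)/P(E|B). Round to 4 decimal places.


Evidence ratio = P(E|A) / P(E|B)
= 0.33 / 0.36
= 0.9167

0.9167


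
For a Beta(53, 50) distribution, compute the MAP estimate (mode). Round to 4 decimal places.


MAP = mode = (a-1)/(a+b-2)
= (53-1)/(53+50-2)
= 52/101 = 0.5149

0.5149


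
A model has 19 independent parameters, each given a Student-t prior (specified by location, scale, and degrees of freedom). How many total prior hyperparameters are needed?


Each Student-t prior needs 3 hyperparameters (location, scale, and degrees of freedom).
Total = 3 * 19 = 57

57


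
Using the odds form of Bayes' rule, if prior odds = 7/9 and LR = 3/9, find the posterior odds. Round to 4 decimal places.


Bayes' rule in odds form: posterior odds = prior odds * LR
= (7 * 3) / (9 * 9)
= 21/81 = 0.2593

0.2593


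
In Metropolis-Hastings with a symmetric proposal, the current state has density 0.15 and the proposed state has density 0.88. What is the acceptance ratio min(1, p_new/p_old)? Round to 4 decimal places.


Ratio = p_new / p_old = 0.88 / 0.15 = 5.8667
Acceptance = min(1, 5.8667) = 1.0

1.0


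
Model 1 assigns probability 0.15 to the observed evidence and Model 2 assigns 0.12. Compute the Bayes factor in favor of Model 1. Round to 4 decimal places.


BF = P(data|M1) / P(data|M2)
= 0.15 / 0.12 = 1.25

1.25


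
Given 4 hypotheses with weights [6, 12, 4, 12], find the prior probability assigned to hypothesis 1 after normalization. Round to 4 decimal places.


To normalize, divide each weight by the sum of all weights.
Sum = 34
Prior(H1) = 6/34 = 0.1765

0.1765


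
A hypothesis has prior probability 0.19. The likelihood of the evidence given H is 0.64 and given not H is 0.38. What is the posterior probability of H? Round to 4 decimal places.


Using Bayes' theorem:
P(E) = 0.19 * 0.64 + 0.81 * 0.38
P(E) = 0.4294
P(H|E) = (0.19 * 0.64) / 0.4294 = 0.2832

0.2832


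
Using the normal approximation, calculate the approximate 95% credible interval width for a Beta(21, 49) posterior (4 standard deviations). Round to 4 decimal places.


Var(Beta) = 21*49/(70^2 * 71) = 0.003
SD = 0.0544
Width ~ 4*SD = 0.2175

0.2175


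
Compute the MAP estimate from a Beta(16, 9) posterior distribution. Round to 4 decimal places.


MAP = mode of Beta distribution
= (alpha - 1)/(alpha + beta - 2)
= (16-1)/(16+9-2)
= 15/23 = 0.6522

0.6522


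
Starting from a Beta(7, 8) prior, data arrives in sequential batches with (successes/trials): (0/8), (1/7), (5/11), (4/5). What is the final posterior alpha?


In sequential Bayesian updating, we sum all successes.
Total successes = 10
Final alpha = 7 + 10 = 17

17


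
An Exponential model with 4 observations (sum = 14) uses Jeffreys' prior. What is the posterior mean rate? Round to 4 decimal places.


Posterior Gamma(4, 14)
E[lambda] = 4/14 = 0.2857

0.2857


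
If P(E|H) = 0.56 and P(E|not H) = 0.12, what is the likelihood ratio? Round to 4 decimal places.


Likelihood ratio = P(E|H) / P(E|not H)
= 0.56 / 0.12
= 4.6667

4.6667


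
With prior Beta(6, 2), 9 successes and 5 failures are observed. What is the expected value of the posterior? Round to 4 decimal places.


Posterior = Beta(15, 7)
E[theta] = alpha/(alpha+beta)
= 15/22 = 0.6818

0.6818


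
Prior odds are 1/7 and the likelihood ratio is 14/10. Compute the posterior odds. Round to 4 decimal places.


Posterior odds = prior odds * likelihood ratio
= (1/7) * (14/10)
= 14 / 70
= 0.2

0.2


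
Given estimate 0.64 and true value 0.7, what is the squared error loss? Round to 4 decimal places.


Squared error = (estimate - true)^2
Difference = -0.06
Loss = -0.06^2 = 0.0036

0.0036


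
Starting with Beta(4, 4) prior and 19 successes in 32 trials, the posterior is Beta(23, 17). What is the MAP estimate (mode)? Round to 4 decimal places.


The mode of Beta(a, b) when a > 1 and b > 1 is (a-1)/(a+b-2)
= (23 - 1) / (23 + 17 - 2)
= 22 / 38
= 0.5789

0.5789


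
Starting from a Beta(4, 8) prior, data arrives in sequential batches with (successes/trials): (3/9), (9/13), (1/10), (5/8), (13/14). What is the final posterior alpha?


In sequential Bayesian updating, we sum all successes.
Total successes = 31
Final alpha = 4 + 31 = 35

35


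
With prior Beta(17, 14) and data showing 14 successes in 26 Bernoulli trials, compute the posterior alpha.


Conjugate update: alpha_posterior = alpha_prior + k
= 17 + 14 = 31

31


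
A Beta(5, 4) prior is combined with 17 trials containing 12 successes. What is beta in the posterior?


In conjugate updating:
beta_posterior = beta_prior + (n - k)
= 4 + (17 - 12)
= 4 + 5 = 9

9


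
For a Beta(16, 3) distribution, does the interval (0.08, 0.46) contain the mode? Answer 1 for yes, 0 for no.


Mode of Beta(a,b) = (a-1)/(a+b-2)
= (16-1)/(16+3-2) = 0.8824
Check: 0.08 <= 0.8824 <= 0.46?
Result: 0

0


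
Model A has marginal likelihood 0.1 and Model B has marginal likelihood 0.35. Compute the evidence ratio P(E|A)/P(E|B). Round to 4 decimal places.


Evidence ratio = P(E|A) / P(E|B)
= 0.1 / 0.35
= 0.2857

0.2857


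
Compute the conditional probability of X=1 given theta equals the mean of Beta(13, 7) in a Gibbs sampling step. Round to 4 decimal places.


Mean of Beta(13, 7) = 0.65
P(X=1 | theta=0.65) = 0.65

0.65


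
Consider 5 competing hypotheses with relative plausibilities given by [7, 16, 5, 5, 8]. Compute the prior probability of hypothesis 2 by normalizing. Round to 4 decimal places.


Sum of weights = 7 + 16 + 5 + 5 + 8 = 41
Normalized prior for H2 = 16 / 41
= 0.3902

0.3902


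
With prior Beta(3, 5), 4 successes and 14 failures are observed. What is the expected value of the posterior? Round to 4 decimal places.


Posterior = Beta(7, 19)
E[theta] = alpha/(alpha+beta)
= 7/26 = 0.2692

0.2692


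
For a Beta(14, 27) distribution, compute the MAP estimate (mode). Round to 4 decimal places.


MAP = mode = (a-1)/(a+b-2)
= (14-1)/(14+27-2)
= 13/39 = 0.3333

0.3333


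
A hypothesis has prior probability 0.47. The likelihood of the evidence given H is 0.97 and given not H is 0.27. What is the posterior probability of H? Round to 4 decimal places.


Using Bayes' theorem:
P(E) = 0.47 * 0.97 + 0.53 * 0.27
P(E) = 0.599
P(H|E) = (0.47 * 0.97) / 0.599 = 0.7611

0.7611


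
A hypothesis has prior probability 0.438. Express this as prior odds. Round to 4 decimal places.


Odds = P(H) / P(not H) = 0.438 / 0.562
= 0.7794

0.7794


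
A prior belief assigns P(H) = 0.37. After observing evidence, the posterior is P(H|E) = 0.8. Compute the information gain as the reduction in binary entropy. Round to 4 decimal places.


H(prior) = -0.37*log2(0.37) - 0.63*log2(0.63)
= 0.9507
H(post) = -0.8*log2(0.8) - 0.2*log2(0.2)
= 0.7219
IG = 0.9507 - 0.7219 = 0.2287

0.2287


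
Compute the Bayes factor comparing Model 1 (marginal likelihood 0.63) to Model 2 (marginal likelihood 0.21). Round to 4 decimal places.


BF12 = marginal likelihood of M1 / marginal likelihood of M2
= 0.63/0.21
= 3.0

3.0


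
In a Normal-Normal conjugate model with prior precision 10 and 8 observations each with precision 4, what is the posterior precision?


Posterior precision = prior precision + n * observation precision
= 10 + 8 * 4
= 10 + 32 = 42

42


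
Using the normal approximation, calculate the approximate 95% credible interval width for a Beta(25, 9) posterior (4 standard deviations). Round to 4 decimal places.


Var(Beta) = 25*9/(34^2 * 35) = 0.0056
SD = 0.0746
Width ~ 4*SD = 0.2983

0.2983


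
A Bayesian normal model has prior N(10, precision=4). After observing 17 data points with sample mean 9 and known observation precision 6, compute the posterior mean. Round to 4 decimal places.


Posterior mean = (prior_precision * prior_mean + n * data_precision * data_mean) / (prior_precision + n * data_precision)
Numerator = 4*10 + 17*6*9 = 958
Denominator = 4 + 17*6 = 106
Posterior mean = 9.0377

9.0377


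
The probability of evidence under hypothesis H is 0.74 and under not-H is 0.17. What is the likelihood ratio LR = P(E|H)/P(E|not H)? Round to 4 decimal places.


LR = 0.74 / 0.17
= 4.3529

4.3529


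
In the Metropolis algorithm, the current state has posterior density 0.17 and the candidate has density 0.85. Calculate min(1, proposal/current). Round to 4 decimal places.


Ratio = 0.85/0.17 = 5.0
Acceptance probability = min(1, 5.0)
= 1.0

1.0


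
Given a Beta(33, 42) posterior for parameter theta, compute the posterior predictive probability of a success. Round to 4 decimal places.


For a Beta-Bernoulli model, the predictive probability is the mean:
P(success) = 33/(33+42) = 33/75 = 0.44

0.44


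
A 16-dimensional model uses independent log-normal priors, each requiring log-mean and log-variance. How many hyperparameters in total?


Per parameter: 2 (log-mean and log-variance).
Total = 16 * 2 = 32

32


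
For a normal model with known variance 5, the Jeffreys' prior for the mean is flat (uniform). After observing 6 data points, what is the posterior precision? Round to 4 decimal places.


Jeffreys' prior for normal mean (known variance) is flat.
Prior precision = 0.
Posterior precision = prior_prec + n/sigma^2 = 0 + 6/5
= 1.2

1.2


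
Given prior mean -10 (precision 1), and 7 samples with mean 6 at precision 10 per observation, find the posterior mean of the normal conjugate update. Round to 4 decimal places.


The posterior mean is a precision-weighted average of prior and data.
Post. prec. = 1 + 70 = 71
Post. mean = (-10 + 420)/71 = 410/71 = 5.7746

5.7746


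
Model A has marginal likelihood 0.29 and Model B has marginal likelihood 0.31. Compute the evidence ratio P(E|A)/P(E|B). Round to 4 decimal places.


Evidence ratio = P(E|A) / P(E|B)
= 0.29 / 0.31
= 0.9355

0.9355


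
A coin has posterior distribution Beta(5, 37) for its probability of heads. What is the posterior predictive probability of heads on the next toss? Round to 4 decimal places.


Posterior predictive = E[theta] = alpha/(alpha+beta)
= 5/42
= 0.119

0.119


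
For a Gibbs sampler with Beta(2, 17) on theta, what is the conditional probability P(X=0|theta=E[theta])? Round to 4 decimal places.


E[theta] = 2/(2+17) = 0.1053
P(X=0|theta) = 1 - theta = 0.8947

0.8947


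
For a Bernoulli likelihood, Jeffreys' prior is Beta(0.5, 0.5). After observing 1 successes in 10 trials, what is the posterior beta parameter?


Jeffreys' prior for Bernoulli is Beta(0.5, 0.5).
Posterior is Beta(0.5 + k, 0.5 + n - k).
Posterior beta = 0.5 + (n - k) = 0.5 + 9 = 9.5

9.5


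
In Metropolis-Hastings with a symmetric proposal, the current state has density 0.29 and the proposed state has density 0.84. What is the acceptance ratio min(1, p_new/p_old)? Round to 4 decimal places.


Ratio = p_new / p_old = 0.84 / 0.29 = 2.8966
Acceptance = min(1, 2.8966) = 1.0

1.0


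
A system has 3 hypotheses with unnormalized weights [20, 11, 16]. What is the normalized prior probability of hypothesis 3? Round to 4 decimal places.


The normalized prior is the weight divided by the total.
Total weight = 47
P(H3) = 16 / 47 = 0.3404

0.3404


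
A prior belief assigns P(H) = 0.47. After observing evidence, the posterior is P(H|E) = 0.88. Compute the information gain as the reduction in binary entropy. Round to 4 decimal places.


H(prior) = -0.47*log2(0.47) - 0.53*log2(0.53)
= 0.9974
H(post) = -0.88*log2(0.88) - 0.12*log2(0.12)
= 0.5294
IG = 0.9974 - 0.5294 = 0.468

0.468


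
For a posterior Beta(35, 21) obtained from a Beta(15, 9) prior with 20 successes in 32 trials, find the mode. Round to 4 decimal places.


Mode = (alpha - 1) / (alpha + beta - 2)
= 34 / 54
= 0.6296

0.6296


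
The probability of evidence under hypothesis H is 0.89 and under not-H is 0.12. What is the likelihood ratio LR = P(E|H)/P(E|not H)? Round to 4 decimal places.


LR = 0.89 / 0.12
= 7.4167

7.4167


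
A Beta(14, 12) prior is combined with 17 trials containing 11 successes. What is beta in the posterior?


In conjugate updating:
beta_posterior = beta_prior + (n - k)
= 12 + (17 - 11)
= 12 + 6 = 18

18


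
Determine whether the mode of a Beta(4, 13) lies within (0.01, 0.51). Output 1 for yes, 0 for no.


First find the mode: (a-1)/(a+b-2) = 0.2
Is 0.2 in (0.01, 0.51)? 1

1


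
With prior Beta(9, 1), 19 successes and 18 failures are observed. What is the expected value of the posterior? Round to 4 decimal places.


Posterior = Beta(28, 19)
E[theta] = alpha/(alpha+beta)
= 28/47 = 0.5957

0.5957


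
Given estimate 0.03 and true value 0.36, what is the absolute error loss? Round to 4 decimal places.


Absolute error = |estimate - true|
= |-0.33| = 0.33

0.33


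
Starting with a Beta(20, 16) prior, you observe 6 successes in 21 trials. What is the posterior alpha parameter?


For a Beta-Binomial conjugate model:
Posterior alpha = prior alpha + number of successes
= 20 + 6 = 26

26


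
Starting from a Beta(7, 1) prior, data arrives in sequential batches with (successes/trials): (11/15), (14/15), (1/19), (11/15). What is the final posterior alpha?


In sequential Bayesian updating, we sum all successes.
Total successes = 37
Final alpha = 7 + 37 = 44

44


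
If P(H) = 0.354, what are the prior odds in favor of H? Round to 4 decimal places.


Prior odds = P(H) / (1 - P(H))
= 0.354 / 0.646
= 0.548

0.548


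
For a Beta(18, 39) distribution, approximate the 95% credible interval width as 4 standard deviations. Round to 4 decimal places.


Variance of Beta(a,b) = ab / ((a+b)^2 * (a+b+1))
= 18*39 / ((57)^2 * 58)
= 0.0037
SD = sqrt(0.0037) = 0.061
Width = 4 * SD = 0.2441

0.2441


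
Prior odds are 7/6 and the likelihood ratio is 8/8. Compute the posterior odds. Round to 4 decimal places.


Posterior odds = prior odds * likelihood ratio
= (7/6) * (8/8)
= 56 / 48
= 1.1667

1.1667


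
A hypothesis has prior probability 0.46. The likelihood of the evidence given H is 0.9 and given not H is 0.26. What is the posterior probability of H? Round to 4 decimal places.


Using Bayes' theorem:
P(E) = 0.46 * 0.9 + 0.54 * 0.26
P(E) = 0.5544
P(H|E) = (0.46 * 0.9) / 0.5544 = 0.7468

0.7468


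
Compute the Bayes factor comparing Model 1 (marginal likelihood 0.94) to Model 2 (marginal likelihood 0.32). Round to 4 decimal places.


BF12 = marginal likelihood of M1 / marginal likelihood of M2
= 0.94/0.32
= 2.9375

2.9375


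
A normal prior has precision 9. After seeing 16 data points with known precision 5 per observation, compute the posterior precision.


In the conjugate normal model, precisions add:
tau_posterior = tau_prior + n * tau_data
= 9 + 16*5 = 89

89


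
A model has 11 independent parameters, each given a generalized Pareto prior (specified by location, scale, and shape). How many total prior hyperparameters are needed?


Each generalized Pareto prior needs 3 hyperparameters (location, scale, and shape).
Total = 3 * 11 = 33

33


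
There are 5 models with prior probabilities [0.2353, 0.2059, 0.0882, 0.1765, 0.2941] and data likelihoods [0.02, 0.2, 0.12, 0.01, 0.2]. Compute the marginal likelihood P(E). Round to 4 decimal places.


P(E) = sum over models of P(M_i) * P(E|M_i)
= 0.2353*0.02 + 0.2059*0.2 + 0.0882*0.12 + 0.1765*0.01 + 0.2941*0.2
= 0.1171

0.1171


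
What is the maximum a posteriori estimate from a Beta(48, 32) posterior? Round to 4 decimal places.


The MAP estimate equals the mode of the distribution.
Mode of Beta(a,b) = (a-1)/(a+b-2)
= 47/78
= 0.6026

0.6026


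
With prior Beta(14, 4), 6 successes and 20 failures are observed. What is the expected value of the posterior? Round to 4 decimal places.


Posterior = Beta(20, 24)
E[theta] = alpha/(alpha+beta)
= 20/44 = 0.4545

0.4545


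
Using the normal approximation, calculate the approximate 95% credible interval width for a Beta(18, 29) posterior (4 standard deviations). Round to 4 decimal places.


Var(Beta) = 18*29/(47^2 * 48) = 0.0049
SD = 0.0702
Width ~ 4*SD = 0.2807

0.2807


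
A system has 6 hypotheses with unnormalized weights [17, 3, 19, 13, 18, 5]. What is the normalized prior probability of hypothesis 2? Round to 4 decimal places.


The normalized prior is the weight divided by the total.
Total weight = 75
P(H2) = 3 / 75 = 0.04

0.04


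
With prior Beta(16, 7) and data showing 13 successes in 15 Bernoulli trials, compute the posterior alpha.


Conjugate update: alpha_posterior = alpha_prior + k
= 16 + 13 = 29

29


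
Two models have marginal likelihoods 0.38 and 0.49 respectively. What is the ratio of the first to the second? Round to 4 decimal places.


Evidence ratio = 0.38 / 0.49
= 0.7755

0.7755


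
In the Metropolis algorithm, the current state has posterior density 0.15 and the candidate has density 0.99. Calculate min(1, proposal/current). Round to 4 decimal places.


Ratio = 0.99/0.15 = 6.6
Acceptance probability = min(1, 6.6)
= 1.0

1.0


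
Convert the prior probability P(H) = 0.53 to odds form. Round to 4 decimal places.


P(not H) = 1 - 0.53 = 0.47
Odds = 0.53 / 0.47 = 1.1277

1.1277


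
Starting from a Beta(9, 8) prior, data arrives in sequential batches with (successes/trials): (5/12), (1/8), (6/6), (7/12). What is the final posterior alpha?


In sequential Bayesian updating, we sum all successes.
Total successes = 19
Final alpha = 9 + 19 = 28

28


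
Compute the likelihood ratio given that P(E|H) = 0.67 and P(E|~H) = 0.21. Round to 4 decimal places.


LR = P(E|H) / P(E|~H)
= 0.67 / 0.21 = 3.1905

3.1905


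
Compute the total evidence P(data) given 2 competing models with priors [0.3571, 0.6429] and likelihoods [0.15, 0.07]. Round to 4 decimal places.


Marginal likelihood = sum P(model_i) * P(data|model_i)
Model 1: 0.3571 * 0.15 = 0.0536
Model 2: 0.6429 * 0.07 = 0.045
Total = 0.0986

0.0986


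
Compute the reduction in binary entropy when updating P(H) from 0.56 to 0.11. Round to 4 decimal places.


H_before = -p*log2(p) - (1-p)*log2(1-p) for p=0.56: 0.9896
H_after for p=0.11: 0.4999
Reduction = 0.9896 - 0.4999 = 0.4897

0.4897
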